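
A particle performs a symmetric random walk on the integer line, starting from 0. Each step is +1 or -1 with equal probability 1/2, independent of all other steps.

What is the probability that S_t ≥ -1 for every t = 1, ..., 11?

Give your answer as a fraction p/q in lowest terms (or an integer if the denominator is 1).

Let f(t,s) = #length-t paths at position s with S_1..S_t all ≥ -1.
f(t,s) = f(t-1,s-1) + f(t-1,s+1) for s ≥ -1; f(t,s) = 0 for s < -1.
t=0: f(0,0)=1
t=1: f(1,-1)=1 f(1,1)=1
t=2: f(2,0)=2 f(2,2)=1
t=3: f(3,-1)=2 f(3,1)=3 f(3,3)=1
t=4: f(4,0)=5 f(4,2)=4 f(4,4)=1
t=5: f(5,-1)=5 f(5,1)=9 f(5,3)=5 f(5,5)=1
t=6: f(6,0)=14 f(6,2)=14 f(6,4)=6 f(6,6)=1
t=7: f(7,-1)=14 f(7,1)=28 f(7,3)=20 f(7,5)=7 f(7,7)=1
t=8: f(8,0)=42 f(8,2)=48 f(8,4)=27 f(8,6)=8 f(8,8)=1
t=9: f(9,-1)=42 f(9,1)=90 f(9,3)=75 f(9,5)=35 f(9,7)=9 f(9,9)=1
t=10: f(10,0)=132 f(10,2)=165 f(10,4)=110 f(10,6)=44 f(10,8)=10 f(10,10)=1
t=11: f(11,-1)=132 f(11,1)=297 f(11,3)=275 f(11,5)=154 f(11,7)=54 f(11,9)=11 f(11,11)=1
Σ_s f(11,s) = 924
P = 924/2048 = 231/512

Answer: 231/512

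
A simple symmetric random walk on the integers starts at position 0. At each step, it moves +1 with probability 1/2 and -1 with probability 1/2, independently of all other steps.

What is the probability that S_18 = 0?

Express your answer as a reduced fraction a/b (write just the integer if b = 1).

Answer: 12155/65536

Derivation:
To return to 0 after 18 steps: need exactly 9 steps of +1 and 9 of -1.
Favorable paths: C(18,9) = 48620
Total paths: 2^18 = 262144
P = 48620/262144 = 12155/65536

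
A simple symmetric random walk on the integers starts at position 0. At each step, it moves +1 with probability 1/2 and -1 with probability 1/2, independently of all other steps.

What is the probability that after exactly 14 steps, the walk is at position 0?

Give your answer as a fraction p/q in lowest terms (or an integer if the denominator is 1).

To return to 0 after 14 steps: need exactly 7 steps of +1 and 7 of -1.
Favorable paths: C(14,7) = 3432
Total paths: 2^14 = 16384
P = 3432/16384 = 429/2048

Answer: 429/2048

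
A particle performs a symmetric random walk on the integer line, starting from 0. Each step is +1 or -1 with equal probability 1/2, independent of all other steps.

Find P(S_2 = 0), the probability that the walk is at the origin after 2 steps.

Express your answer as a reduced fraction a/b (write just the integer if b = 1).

To return to 0 after 2 steps: need exactly 1 step of +1 and 1 of -1.
Favorable paths: C(2,1) = 2
Total paths: 2^2 = 4
P = 2/4 = 1/2

Answer: 1/2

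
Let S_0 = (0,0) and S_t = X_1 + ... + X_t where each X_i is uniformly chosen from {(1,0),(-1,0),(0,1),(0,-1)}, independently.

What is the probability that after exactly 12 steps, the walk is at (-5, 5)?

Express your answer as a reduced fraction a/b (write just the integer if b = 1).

Answer: 693/1048576

Derivation:
Let h be the number of horizontal steps (so 12-h are vertical). To end at (-5,5) need (h-5)/2 right-steps and ((12-h)+5)/2 up-steps.
Sum over h with 5 ≤ h ≤ 7, h ≡ 1 (mod 2), 12-h ≡ 1 (mod 2):
h=5: C(12,5)·C(5,0)·C(7,6) = 792·1·7 = 5544
h=7: C(12,7)·C(7,1)·C(5,5) = 792·7·1 = 5544
Total favorable: 11088
Total paths: 4^12 = 16777216
P = 11088/16777216 = 693/1048576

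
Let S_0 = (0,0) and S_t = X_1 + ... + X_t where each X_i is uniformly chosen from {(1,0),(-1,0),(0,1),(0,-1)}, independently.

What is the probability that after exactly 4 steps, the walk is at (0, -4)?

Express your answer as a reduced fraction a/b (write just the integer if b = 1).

Answer: 1/256

Derivation:
Let h be the number of horizontal steps (so 4-h are vertical). To end at (0,-4) need (h+0)/2 right-steps and ((4-h)-4)/2 up-steps.
Sum over h with 0 ≤ h ≤ 0, h ≡ 0 (mod 2), 4-h ≡ 0 (mod 2):
h=0: C(4,0)·C(0,0)·C(4,0) = 1·1·1 = 1
Total favorable: 1
Total paths: 4^4 = 256
P = 1/256 = 1/256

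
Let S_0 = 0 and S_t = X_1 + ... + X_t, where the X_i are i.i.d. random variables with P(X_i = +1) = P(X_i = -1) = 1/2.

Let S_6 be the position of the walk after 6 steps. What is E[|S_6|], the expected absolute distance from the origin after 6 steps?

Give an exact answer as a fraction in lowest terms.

Answer: 15/8

Derivation:
S_6 takes values m ≡ 0 (mod 2) with |m| ≤ 6; P(S_6=m) = C(6,(6+m)/2)/2^6.
Total paths: 2^6 = 64
Distribution: P(S=-6)=1/64, P(S=-4)=6/64, P(S=-2)=15/64, P(S=0)=20/64, P(S=2)=15/64, P(S=4)=6/64, P(S=6)=1/64
E[|S_6|] = Σ_m |m|·P(S_6=m) = 120/64 = 15/8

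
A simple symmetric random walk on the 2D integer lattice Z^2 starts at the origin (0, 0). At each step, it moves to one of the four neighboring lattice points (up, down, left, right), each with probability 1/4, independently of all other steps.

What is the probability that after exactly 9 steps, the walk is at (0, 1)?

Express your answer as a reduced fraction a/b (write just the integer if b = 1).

Answer: 3969/65536

Derivation:
Let h be the number of horizontal steps (so 9-h are vertical). To end at (0,1) need (h+0)/2 right-steps and ((9-h)+1)/2 up-steps.
Sum over h with 0 ≤ h ≤ 8, h ≡ 0 (mod 2), 9-h ≡ 1 (mod 2):
h=0: C(9,0)·C(0,0)·C(9,5) = 1·1·126 = 126
h=2: C(9,2)·C(2,1)·C(7,4) = 36·2·35 = 2520
h=4: C(9,4)·C(4,2)·C(5,3) = 126·6·10 = 7560
h=6: C(9,6)·C(6,3)·C(3,2) = 84·20·3 = 5040
h=8: C(9,8)·C(8,4)·C(1,1) = 9·70·1 = 630
Total favorable: 15876
Total paths: 4^9 = 262144
P = 15876/262144 = 3969/65536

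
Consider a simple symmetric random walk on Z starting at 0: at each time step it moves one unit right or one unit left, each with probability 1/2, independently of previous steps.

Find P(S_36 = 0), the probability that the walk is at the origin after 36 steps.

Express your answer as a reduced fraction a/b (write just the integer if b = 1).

Answer: 2268783825/17179869184

Derivation:
To return to 0 after 36 steps: need exactly 18 steps of +1 and 18 of -1.
Favorable paths: C(36,18) = 9075135300
Total paths: 2^36 = 68719476736
P = 9075135300/68719476736 = 2268783825/17179869184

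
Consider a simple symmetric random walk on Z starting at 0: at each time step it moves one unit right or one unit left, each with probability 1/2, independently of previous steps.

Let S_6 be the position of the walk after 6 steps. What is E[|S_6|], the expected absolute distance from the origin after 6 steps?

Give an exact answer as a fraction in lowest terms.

S_6 takes values m ≡ 0 (mod 2) with |m| ≤ 6; P(S_6=m) = C(6,(6+m)/2)/2^6.
Total paths: 2^6 = 64
Distribution: P(S=-6)=1/64, P(S=-4)=6/64, P(S=-2)=15/64, P(S=0)=20/64, P(S=2)=15/64, P(S=4)=6/64, P(S=6)=1/64
E[|S_6|] = Σ_m |m|·P(S_6=m) = 120/64 = 15/8

Answer: 15/8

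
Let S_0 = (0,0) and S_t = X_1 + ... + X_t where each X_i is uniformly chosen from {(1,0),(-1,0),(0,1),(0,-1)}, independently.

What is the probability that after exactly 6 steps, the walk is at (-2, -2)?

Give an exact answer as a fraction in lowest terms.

Let h be the number of horizontal steps (so 6-h are vertical). To end at (-2,-2) need (h-2)/2 right-steps and ((6-h)-2)/2 up-steps.
Sum over h with 2 ≤ h ≤ 4, h ≡ 0 (mod 2), 6-h ≡ 0 (mod 2):
h=2: C(6,2)·C(2,0)·C(4,1) = 15·1·4 = 60
h=4: C(6,4)·C(4,1)·C(2,0) = 15·4·1 = 60
Total favorable: 120
Total paths: 4^6 = 4096
P = 120/4096 = 15/512

Answer: 15/512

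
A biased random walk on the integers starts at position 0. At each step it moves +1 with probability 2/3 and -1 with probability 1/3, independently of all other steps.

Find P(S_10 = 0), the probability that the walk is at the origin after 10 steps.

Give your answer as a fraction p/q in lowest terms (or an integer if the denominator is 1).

Answer: 896/6561

Derivation:
To be at 0 after 10 steps: need exactly 5 steps of +1 and 5 of -1.
Number of such sequences: C(10,5) = 252
Each has probability (2/3)^5 · (1/3)^5 = 32/59049
P = 252 · 32/59049 = 896/6561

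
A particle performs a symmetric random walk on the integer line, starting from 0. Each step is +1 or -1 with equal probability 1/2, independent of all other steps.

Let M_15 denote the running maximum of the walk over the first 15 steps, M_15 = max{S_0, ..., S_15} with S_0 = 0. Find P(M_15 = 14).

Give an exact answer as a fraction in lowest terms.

Let M_15 = max(S_0,...,S_15). Use the reflection principle: for j ≥ 1, #{paths with M_15 ≥ j} = #{S_15 ≥ j} + #{S_15 ≥ j+1}.
By reflection, #{M_15 ≥ 14} = #{S_15 ≥ 14} + #{S_15 ≥ 15} = 1 + 1 = 2.
#{M_15 ≥ 15} = #{S_15 ≥ 15} + #{S_15 ≥ 16} = 1 + 0 = 1.
#{M_15 = 14} = 2 - 1 = 1.
P(M_15 = 14) = 1/32768 = 1/32768

Answer: 1/32768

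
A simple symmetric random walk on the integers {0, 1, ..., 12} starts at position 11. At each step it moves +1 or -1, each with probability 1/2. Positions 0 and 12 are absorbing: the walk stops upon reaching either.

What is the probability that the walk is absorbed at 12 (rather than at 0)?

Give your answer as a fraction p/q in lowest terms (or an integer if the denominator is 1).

Symmetric walk (p = 1/2): the harmonic-function argument gives P(hit 12 before 0 | start at 11) = a/N.
P = 11/12 = 11/12

Answer: 11/12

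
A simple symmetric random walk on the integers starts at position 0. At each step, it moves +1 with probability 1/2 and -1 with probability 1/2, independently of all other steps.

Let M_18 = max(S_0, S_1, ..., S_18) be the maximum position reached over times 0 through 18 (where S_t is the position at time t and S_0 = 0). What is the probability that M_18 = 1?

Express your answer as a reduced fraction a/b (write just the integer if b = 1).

Let M_18 = max(S_0,...,S_18). Use the reflection principle: for j ≥ 1, #{paths with M_18 ≥ j} = #{S_18 ≥ j} + #{S_18 ≥ j+1}.
By reflection, #{M_18 ≥ 1} = #{S_18 ≥ 1} + #{S_18 ≥ 2} = 106762 + 106762 = 213524.
#{M_18 ≥ 2} = #{S_18 ≥ 2} + #{S_18 ≥ 3} = 106762 + 63004 = 169766.
#{M_18 = 1} = 213524 - 169766 = 43758.
P(M_18 = 1) = 43758/262144 = 21879/131072

Answer: 21879/131072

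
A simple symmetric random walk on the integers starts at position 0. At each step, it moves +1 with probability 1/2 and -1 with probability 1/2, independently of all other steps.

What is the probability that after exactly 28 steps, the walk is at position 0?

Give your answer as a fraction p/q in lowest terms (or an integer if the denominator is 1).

Answer: 5014575/33554432

Derivation:
To return to 0 after 28 steps: need exactly 14 steps of +1 and 14 of -1.
Favorable paths: C(28,14) = 40116600
Total paths: 2^28 = 268435456
P = 40116600/268435456 = 5014575/33554432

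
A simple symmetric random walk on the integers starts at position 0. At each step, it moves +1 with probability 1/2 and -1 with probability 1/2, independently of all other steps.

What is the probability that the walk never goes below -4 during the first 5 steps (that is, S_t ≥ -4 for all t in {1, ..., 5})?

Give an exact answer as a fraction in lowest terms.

Let f(t,s) = #length-t paths at position s with S_1..S_t all ≥ -4.
f(t,s) = f(t-1,s-1) + f(t-1,s+1) for s ≥ -4; f(t,s) = 0 for s < -4.
t=0: f(0,0)=1
t=1: f(1,-1)=1 f(1,1)=1
t=2: f(2,-2)=1 f(2,0)=2 f(2,2)=1
t=3: f(3,-3)=1 f(3,-1)=3 f(3,1)=3 f(3,3)=1
t=4: f(4,-4)=1 f(4,-2)=4 f(4,0)=6 f(4,2)=4 f(4,4)=1
t=5: f(5,-3)=5 f(5,-1)=10 f(5,1)=10 f(5,3)=5 f(5,5)=1
Σ_s f(5,s) = 31
P = 31/32 = 31/32

Answer: 31/32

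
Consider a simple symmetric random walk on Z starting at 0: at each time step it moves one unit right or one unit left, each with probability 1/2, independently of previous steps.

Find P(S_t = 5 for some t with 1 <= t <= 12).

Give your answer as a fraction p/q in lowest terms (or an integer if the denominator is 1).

Answer: 299/2048

Derivation:
Count via complement. Let g(t,s) = #length-t paths at position s with S_1..S_t all ≠ 5.
g(t,s) = g(t-1,s-1) + g(t-1,s+1) for s ≠ 5; g(t,5) = 0.
t=0: g(0,0)=1
t=1: g(1,-1)=1 g(1,1)=1
t=2: g(2,-2)=1 g(2,0)=2 g(2,2)=1
t=3: g(3,-3)=1 g(3,-1)=3 g(3,1)=3 g(3,3)=1
t=4: g(4,-4)=1 g(4,-2)=4 g(4,0)=6 g(4,2)=4 g(4,4)=1
t=5: g(5,-5)=1 g(5,-3)=5 g(5,-1)=10 g(5,1)=10 g(5,3)=5
t=6: g(6,-6)=1 g(6,-4)=6 g(6,-2)=15 g(6,0)=20 g(6,2)=15 g(6,4)=5
t=7: g(7,-7)=1 g(7,-5)=7 g(7,-3)=21 g(7,-1)=35 g(7,1)=35 g(7,3)=20
t=8: g(8,-8)=1 g(8,-6)=8 g(8,-4)=28 g(8,-2)=56 g(8,0)=70 g(8,2)=55 g(8,4)=20
t=9: g(9,-9)=1 g(9,-7)=9 g(9,-5)=36 g(9,-3)=84 g(9,-1)=126 g(9,1)=125 g(9,3)=75
t=10: g(10,-10)=1 g(10,-8)=10 g(10,-6)=45 g(10,-4)=120 g(10,-2)=210 g(10,0)=251 g(10,2)=200 g(10,4)=75
t=11: g(11,-11)=1 g(11,-9)=11 g(11,-7)=55 g(11,-5)=165 g(11,-3)=330 g(11,-1)=461 g(11,1)=451 g(11,3)=275
t=12: g(12,-12)=1 g(12,-10)=12 g(12,-8)=66 g(12,-6)=220 g(12,-4)=495 g(12,-2)=791 g(12,0)=912 g(12,2)=726 g(12,4)=275
Paths never hitting 5: Σ_s g(12,s) = 3498
Paths hitting 5: 2^12 - 3498 = 598
P = 598/4096 = 299/2048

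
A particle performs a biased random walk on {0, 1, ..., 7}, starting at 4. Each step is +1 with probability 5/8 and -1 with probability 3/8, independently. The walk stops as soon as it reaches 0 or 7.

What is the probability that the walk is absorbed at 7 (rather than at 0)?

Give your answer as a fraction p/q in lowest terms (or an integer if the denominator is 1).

Biased walk: p = 5/8, q = 3/8, r = q/p = 3/5
Gambler's ruin: P(hit 7 before 0 | start at 4) = (1 - r^a)/(1 - r^N)
r^4 = 81/625; r^7 = 2187/78125
P = (1 - 81/625) / (1 - 2187/78125) = 544/625 / 75938/78125 = 34000/37969

Answer: 34000/37969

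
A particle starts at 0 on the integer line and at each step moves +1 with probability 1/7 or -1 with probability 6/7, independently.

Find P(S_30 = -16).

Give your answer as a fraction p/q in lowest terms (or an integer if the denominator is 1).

To reach position -16 after 30 steps: need 7 steps of +1 and 23 steps of -1.
Number of such sequences: C(30,7) = 2035800
Each has probability (1/7)^7 · (6/7)^23 = 789730223053602816/22539340290692258087863249
P = 2035800 · 789730223053602816/22539340290692258087863249 = 1607732788092524612812800/22539340290692258087863249

Answer: 1607732788092524612812800/22539340290692258087863249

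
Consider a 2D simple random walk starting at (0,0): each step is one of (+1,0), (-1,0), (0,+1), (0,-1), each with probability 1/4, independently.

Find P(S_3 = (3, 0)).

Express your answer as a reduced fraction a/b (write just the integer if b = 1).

Let h be the number of horizontal steps (so 3-h are vertical). To end at (3,0) need (h+3)/2 right-steps and ((3-h)+0)/2 up-steps.
Sum over h with 3 ≤ h ≤ 3, h ≡ 1 (mod 2), 3-h ≡ 0 (mod 2):
h=3: C(3,3)·C(3,3)·C(0,0) = 1·1·1 = 1
Total favorable: 1
Total paths: 4^3 = 64
P = 1/64 = 1/64

Answer: 1/64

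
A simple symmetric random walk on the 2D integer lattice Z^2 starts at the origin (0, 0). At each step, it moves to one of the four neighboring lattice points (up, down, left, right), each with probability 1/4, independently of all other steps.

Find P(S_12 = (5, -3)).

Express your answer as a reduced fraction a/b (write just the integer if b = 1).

Let h be the number of horizontal steps (so 12-h are vertical). To end at (5,-3) need (h+5)/2 right-steps and ((12-h)-3)/2 up-steps.
Sum over h with 5 ≤ h ≤ 9, h ≡ 1 (mod 2), 12-h ≡ 1 (mod 2):
h=5: C(12,5)·C(5,5)·C(7,2) = 792·1·21 = 16632
h=7: C(12,7)·C(7,6)·C(5,1) = 792·7·5 = 27720
h=9: C(12,9)·C(9,7)·C(3,0) = 220·36·1 = 7920
Total favorable: 52272
Total paths: 4^12 = 16777216
P = 52272/16777216 = 3267/1048576

Answer: 3267/1048576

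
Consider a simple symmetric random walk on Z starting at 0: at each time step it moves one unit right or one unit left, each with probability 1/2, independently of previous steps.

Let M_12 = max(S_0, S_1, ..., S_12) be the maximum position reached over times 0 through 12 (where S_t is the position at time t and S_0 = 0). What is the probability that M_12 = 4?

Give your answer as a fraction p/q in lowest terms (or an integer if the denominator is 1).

Answer: 495/4096

Derivation:
Let M_12 = max(S_0,...,S_12). Use the reflection principle: for j ≥ 1, #{paths with M_12 ≥ j} = #{S_12 ≥ j} + #{S_12 ≥ j+1}.
By reflection, #{M_12 ≥ 4} = #{S_12 ≥ 4} + #{S_12 ≥ 5} = 794 + 299 = 1093.
#{M_12 ≥ 5} = #{S_12 ≥ 5} + #{S_12 ≥ 6} = 299 + 299 = 598.
#{M_12 = 4} = 1093 - 598 = 495.
P(M_12 = 4) = 495/4096 = 495/4096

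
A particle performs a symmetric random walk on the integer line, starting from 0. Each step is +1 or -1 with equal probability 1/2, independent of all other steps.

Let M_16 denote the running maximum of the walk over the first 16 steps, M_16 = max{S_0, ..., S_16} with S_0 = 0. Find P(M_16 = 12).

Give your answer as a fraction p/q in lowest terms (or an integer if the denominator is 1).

Let M_16 = max(S_0,...,S_16). Use the reflection principle: for j ≥ 1, #{paths with M_16 ≥ j} = #{S_16 ≥ j} + #{S_16 ≥ j+1}.
By reflection, #{M_16 ≥ 12} = #{S_16 ≥ 12} + #{S_16 ≥ 13} = 137 + 17 = 154.
#{M_16 ≥ 13} = #{S_16 ≥ 13} + #{S_16 ≥ 14} = 17 + 17 = 34.
#{M_16 = 12} = 154 - 34 = 120.
P(M_16 = 12) = 120/65536 = 15/8192

Answer: 15/8192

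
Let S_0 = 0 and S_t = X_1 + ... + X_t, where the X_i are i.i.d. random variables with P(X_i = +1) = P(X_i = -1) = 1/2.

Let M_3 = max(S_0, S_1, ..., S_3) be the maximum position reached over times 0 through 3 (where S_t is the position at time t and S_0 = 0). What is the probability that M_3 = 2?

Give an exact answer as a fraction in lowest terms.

Answer: 1/8

Derivation:
Let M_3 = max(S_0,...,S_3). Use the reflection principle: for j ≥ 1, #{paths with M_3 ≥ j} = #{S_3 ≥ j} + #{S_3 ≥ j+1}.
By reflection, #{M_3 ≥ 2} = #{S_3 ≥ 2} + #{S_3 ≥ 3} = 1 + 1 = 2.
#{M_3 ≥ 3} = #{S_3 ≥ 3} + #{S_3 ≥ 4} = 1 + 0 = 1.
#{M_3 = 2} = 2 - 1 = 1.
P(M_3 = 2) = 1/8 = 1/8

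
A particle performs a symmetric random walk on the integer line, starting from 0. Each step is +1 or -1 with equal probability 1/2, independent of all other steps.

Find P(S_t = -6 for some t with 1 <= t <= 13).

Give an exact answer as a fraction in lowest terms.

Answer: 189/2048

Derivation:
Count via complement. Let g(t,s) = #length-t paths at position s with S_1..S_t all ≠ -6.
g(t,s) = g(t-1,s-1) + g(t-1,s+1) for s ≠ -6; g(t,-6) = 0.
t=0: g(0,0)=1
t=1: g(1,-1)=1 g(1,1)=1
t=2: g(2,-2)=1 g(2,0)=2 g(2,2)=1
t=3: g(3,-3)=1 g(3,-1)=3 g(3,1)=3 g(3,3)=1
t=4: g(4,-4)=1 g(4,-2)=4 g(4,0)=6 g(4,2)=4 g(4,4)=1
t=5: g(5,-5)=1 g(5,-3)=5 g(5,-1)=10 g(5,1)=10 g(5,3)=5 g(5,5)=1
t=6: g(6,-4)=6 g(6,-2)=15 g(6,0)=20 g(6,2)=15 g(6,4)=6 g(6,6)=1
t=7: g(7,-5)=6 g(7,-3)=21 g(7,-1)=35 g(7,1)=35 g(7,3)=21 g(7,5)=7 g(7,7)=1
t=8: g(8,-4)=27 g(8,-2)=56 g(8,0)=70 g(8,2)=56 g(8,4)=28 g(8,6)=8 g(8,8)=1
t=9: g(9,-5)=27 g(9,-3)=83 g(9,-1)=126 g(9,1)=126 g(9,3)=84 g(9,5)=36 g(9,7)=9 g(9,9)=1
t=10: g(10,-4)=110 g(10,-2)=209 g(10,0)=252 g(10,2)=210 g(10,4)=120 g(10,6)=45 g(10,8)=10 g(10,10)=1
t=11: g(11,-5)=110 g(11,-3)=319 g(11,-1)=461 g(11,1)=462 g(11,3)=330 g(11,5)=165 g(11,7)=55 g(11,9)=11 g(11,11)=1
t=12: g(12,-4)=429 g(12,-2)=780 g(12,0)=923 g(12,2)=792 g(12,4)=495 g(12,6)=220 g(12,8)=66 g(12,10)=12 g(12,12)=1
t=13: g(13,-5)=429 g(13,-3)=1209 g(13,-1)=1703 g(13,1)=1715 g(13,3)=1287 g(13,5)=715 g(13,7)=286 g(13,9)=78 g(13,11)=13 g(13,13)=1
Paths never hitting -6: Σ_s g(13,s) = 7436
Paths hitting -6: 2^13 - 7436 = 756
P = 756/8192 = 189/2048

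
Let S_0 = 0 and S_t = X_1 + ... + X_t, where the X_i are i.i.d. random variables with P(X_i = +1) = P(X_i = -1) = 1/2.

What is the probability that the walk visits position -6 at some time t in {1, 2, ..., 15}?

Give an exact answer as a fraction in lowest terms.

Count via complement. Let g(t,s) = #length-t paths at position s with S_1..S_t all ≠ -6.
g(t,s) = g(t-1,s-1) + g(t-1,s+1) for s ≠ -6; g(t,-6) = 0.
t=0: g(0,0)=1
t=1: g(1,-1)=1 g(1,1)=1
t=2: g(2,-2)=1 g(2,0)=2 g(2,2)=1
t=3: g(3,-3)=1 g(3,-1)=3 g(3,1)=3 g(3,3)=1
t=4: g(4,-4)=1 g(4,-2)=4 g(4,0)=6 g(4,2)=4 g(4,4)=1
t=5: g(5,-5)=1 g(5,-3)=5 g(5,-1)=10 g(5,1)=10 g(5,3)=5 g(5,5)=1
t=6: g(6,-4)=6 g(6,-2)=15 g(6,0)=20 g(6,2)=15 g(6,4)=6 g(6,6)=1
t=7: g(7,-5)=6 g(7,-3)=21 g(7,-1)=35 g(7,1)=35 g(7,3)=21 g(7,5)=7 g(7,7)=1
t=8: g(8,-4)=27 g(8,-2)=56 g(8,0)=70 g(8,2)=56 g(8,4)=28 g(8,6)=8 g(8,8)=1
t=9: g(9,-5)=27 g(9,-3)=83 g(9,-1)=126 g(9,1)=126 g(9,3)=84 g(9,5)=36 g(9,7)=9 g(9,9)=1
t=10: g(10,-4)=110 g(10,-2)=209 g(10,0)=252 g(10,2)=210 g(10,4)=120 g(10,6)=45 g(10,8)=10 g(10,10)=1
t=11: g(11,-5)=110 g(11,-3)=319 g(11,-1)=461 g(11,1)=462 g(11,3)=330 g(11,5)=165 g(11,7)=55 g(11,9)=11 g(11,11)=1
t=12: g(12,-4)=429 g(12,-2)=780 g(12,0)=923 g(12,2)=792 g(12,4)=495 g(12,6)=220 g(12,8)=66 g(12,10)=12 g(12,12)=1
t=13: g(13,-5)=429 g(13,-3)=1209 g(13,-1)=1703 g(13,1)=1715 g(13,3)=1287 g(13,5)=715 g(13,7)=286 g(13,9)=78 g(13,11)=13 g(13,13)=1
t=14: g(14,-4)=1638 g(14,-2)=2912 g(14,0)=3418 g(14,2)=3002 g(14,4)=2002 g(14,6)=1001 g(14,8)=364 g(14,10)=91 g(14,12)=14 g(14,14)=1
t=15: g(15,-5)=1638 g(15,-3)=4550 g(15,-1)=6330 g(15,1)=6420 g(15,3)=5004 g(15,5)=3003 g(15,7)=1365 g(15,9)=455 g(15,11)=105 g(15,13)=15 g(15,15)=1
Paths never hitting -6: Σ_s g(15,s) = 28886
Paths hitting -6: 2^15 - 28886 = 3882
P = 3882/32768 = 1941/16384

Answer: 1941/16384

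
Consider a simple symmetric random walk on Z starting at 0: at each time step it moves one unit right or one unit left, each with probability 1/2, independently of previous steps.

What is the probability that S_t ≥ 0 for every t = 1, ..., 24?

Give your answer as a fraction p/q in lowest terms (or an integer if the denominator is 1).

Answer: 676039/4194304

Derivation:
Let f(t,s) = #length-t paths at position s with S_1..S_t all ≥ 0.
f(t,s) = f(t-1,s-1) + f(t-1,s+1) for s ≥ 0; f(t,s) = 0 for s < 0.
t=0: f(0,0)=1
t=1: f(1,1)=1
t=2: f(2,0)=1 f(2,2)=1
t=3: f(3,1)=2 f(3,3)=1
t=4: f(4,0)=2 f(4,2)=3 f(4,4)=1
t=5: f(5,1)=5 f(5,3)=4 f(5,5)=1
t=6: f(6,0)=5 f(6,2)=9 f(6,4)=5 f(6,6)=1
t=7: f(7,1)=14 f(7,3)=14 f(7,5)=6 f(7,7)=1
t=8: f(8,0)=14 f(8,2)=28 f(8,4)=20 f(8,6)=7 f(8,8)=1
t=9: f(9,1)=42 f(9,3)=48 f(9,5)=27 f(9,7)=8 f(9,9)=1
t=10: f(10,0)=42 f(10,2)=90 f(10,4)=75 f(10,6)=35 f(10,8)=9 f(10,10)=1
t=11: f(11,1)=132 f(11,3)=165 f(11,5)=110 f(11,7)=44 f(11,9)=10 f(11,11)=1
t=12: f(12,0)=132 f(12,2)=297 f(12,4)=275 f(12,6)=154 f(12,8)=54 f(12,10)=11 f(12,12)=1
t=13: f(13,1)=429 f(13,3)=572 f(13,5)=429 f(13,7)=208 f(13,9)=65 f(13,11)=12 f(13,13)=1
t=14: f(14,0)=429 f(14,2)=1001 f(14,4)=1001 f(14,6)=637 f(14,8)=273 f(14,10)=77 f(14,12)=13 f(14,14)=1
t=15: f(15,1)=1430 f(15,3)=2002 f(15,5)=1638 f(15,7)=910 f(15,9)=350 f(15,11)=90 f(15,13)=14 f(15,15)=1
t=16: f(16,0)=1430 f(16,2)=3432 f(16,4)=3640 f(16,6)=2548 f(16,8)=1260 f(16,10)=440 f(16,12)=104 f(16,14)=15 f(16,16)=1
t=17: f(17,1)=4862 f(17,3)=7072 f(17,5)=6188 f(17,7)=3808 f(17,9)=1700 f(17,11)=544 f(17,13)=119 f(17,15)=16 f(17,17)=1
t=18: f(18,0)=4862 f(18,2)=11934 f(18,4)=13260 f(18,6)=9996 f(18,8)=5508 f(18,10)=2244 f(18,12)=663 f(18,14)=135 f(18,16)=17 f(18,18)=1
t=19: f(19,1)=16796 f(19,3)=25194 f(19,5)=23256 f(19,7)=15504 f(19,9)=7752 f(19,11)=2907 f(19,13)=798 f(19,15)=152 f(19,17)=18 f(19,19)=1
t=20: f(20,0)=16796 f(20,2)=41990 f(20,4)=48450 f(20,6)=38760 f(20,8)=23256 f(20,10)=10659 f(20,12)=3705 f(20,14)=950 f(20,16)=170 f(20,18)=19 f(20,20)=1
t=21: f(21,1)=58786 f(21,3)=90440 f(21,5)=87210 f(21,7)=62016 f(21,9)=33915 f(21,11)=14364 f(21,13)=4655 f(21,15)=1120 f(21,17)=189 f(21,19)=20 f(21,21)=1
t=22: f(22,0)=58786 f(22,2)=149226 f(22,4)=177650 f(22,6)=149226 f(22,8)=95931 f(22,10)=48279 f(22,12)=19019 f(22,14)=5775 f(22,16)=1309 f(22,18)=209 f(22,20)=21 f(22,22)=1
t=23: f(23,1)=208012 f(23,3)=326876 f(23,5)=326876 f(23,7)=245157 f(23,9)=144210 f(23,11)=67298 f(23,13)=24794 f(23,15)=7084 f(23,17)=1518 f(23,19)=230 f(23,21)=22 f(23,23)=1
t=24: f(24,0)=208012 f(24,2)=534888 f(24,4)=653752 f(24,6)=572033 f(24,8)=389367 f(24,10)=211508 f(24,12)=92092 f(24,14)=31878 f(24,16)=8602 f(24,18)=1748 f(24,20)=252 f(24,22)=23 f(24,24)=1
Σ_s f(24,s) = 2704156
P = 2704156/16777216 = 676039/4194304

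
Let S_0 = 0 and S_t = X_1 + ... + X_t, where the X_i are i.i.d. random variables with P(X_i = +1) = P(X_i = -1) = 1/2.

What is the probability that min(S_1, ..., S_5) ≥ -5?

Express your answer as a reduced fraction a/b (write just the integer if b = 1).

Answer: 1

Derivation:
Let f(t,s) = #length-t paths at position s with S_1..S_t all ≥ -5.
f(t,s) = f(t-1,s-1) + f(t-1,s+1) for s ≥ -5; f(t,s) = 0 for s < -5.
t=0: f(0,0)=1
t=1: f(1,-1)=1 f(1,1)=1
t=2: f(2,-2)=1 f(2,0)=2 f(2,2)=1
t=3: f(3,-3)=1 f(3,-1)=3 f(3,1)=3 f(3,3)=1
t=4: f(4,-4)=1 f(4,-2)=4 f(4,0)=6 f(4,2)=4 f(4,4)=1
t=5: f(5,-5)=1 f(5,-3)=5 f(5,-1)=10 f(5,1)=10 f(5,3)=5 f(5,5)=1
Σ_s f(5,s) = 32
P = 32/32 = 1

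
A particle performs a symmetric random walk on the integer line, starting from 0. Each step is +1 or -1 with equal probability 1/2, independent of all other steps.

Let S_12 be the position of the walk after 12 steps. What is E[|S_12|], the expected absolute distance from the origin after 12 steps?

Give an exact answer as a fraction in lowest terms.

S_12 takes values m ≡ 0 (mod 2) with |m| ≤ 12; P(S_12=m) = C(12,(12+m)/2)/2^12.
Total paths: 2^12 = 4096
Distribution: P(S=-12)=1/4096, P(S=-10)=12/4096, P(S=-8)=66/4096, P(S=-6)=220/4096, P(S=-4)=495/4096, P(S=-2)=792/4096, P(S=0)=924/4096, P(S=2)=792/4096, P(S=4)=495/4096, P(S=6)=220/4096, P(S=8)=66/4096, P(S=10)=12/4096, P(S=12)=1/4096
E[|S_12|] = Σ_m |m|·P(S_12=m) = 11088/4096 = 693/256

Answer: 693/256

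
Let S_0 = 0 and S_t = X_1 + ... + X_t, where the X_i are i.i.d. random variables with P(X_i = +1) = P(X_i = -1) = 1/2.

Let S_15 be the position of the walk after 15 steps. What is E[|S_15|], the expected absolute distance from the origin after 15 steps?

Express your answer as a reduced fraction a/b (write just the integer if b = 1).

S_15 takes values m ≡ 1 (mod 2) with |m| ≤ 15; P(S_15=m) = C(15,(15+m)/2)/2^15.
Total paths: 2^15 = 32768
Distribution: P(S=-15)=1/32768, P(S=-13)=15/32768, P(S=-11)=105/32768, P(S=-9)=455/32768, P(S=-7)=1365/32768, P(S=-5)=3003/32768, P(S=-3)=5005/32768, P(S=-1)=6435/32768, P(S=1)=6435/32768, P(S=3)=5005/32768, P(S=5)=3003/32768, P(S=7)=1365/32768, P(S=9)=455/32768, P(S=11)=105/32768, P(S=13)=15/32768, P(S=15)=1/32768
E[|S_15|] = Σ_m |m|·P(S_15=m) = 102960/32768 = 6435/2048

Answer: 6435/2048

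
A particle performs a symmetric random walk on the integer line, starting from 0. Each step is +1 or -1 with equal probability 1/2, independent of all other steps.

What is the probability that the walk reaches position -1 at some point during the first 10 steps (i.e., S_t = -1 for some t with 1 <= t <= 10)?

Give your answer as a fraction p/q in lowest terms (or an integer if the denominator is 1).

Answer: 193/256

Derivation:
Count via complement. Let g(t,s) = #length-t paths at position s with S_1..S_t all ≠ -1.
g(t,s) = g(t-1,s-1) + g(t-1,s+1) for s ≠ -1; g(t,-1) = 0.
t=0: g(0,0)=1
t=1: g(1,1)=1
t=2: g(2,0)=1 g(2,2)=1
t=3: g(3,1)=2 g(3,3)=1
t=4: g(4,0)=2 g(4,2)=3 g(4,4)=1
t=5: g(5,1)=5 g(5,3)=4 g(5,5)=1
t=6: g(6,0)=5 g(6,2)=9 g(6,4)=5 g(6,6)=1
t=7: g(7,1)=14 g(7,3)=14 g(7,5)=6 g(7,7)=1
t=8: g(8,0)=14 g(8,2)=28 g(8,4)=20 g(8,6)=7 g(8,8)=1
t=9: g(9,1)=42 g(9,3)=48 g(9,5)=27 g(9,7)=8 g(9,9)=1
t=10: g(10,0)=42 g(10,2)=90 g(10,4)=75 g(10,6)=35 g(10,8)=9 g(10,10)=1
Paths never hitting -1: Σ_s g(10,s) = 252
Paths hitting -1: 2^10 - 252 = 772
P = 772/1024 = 193/256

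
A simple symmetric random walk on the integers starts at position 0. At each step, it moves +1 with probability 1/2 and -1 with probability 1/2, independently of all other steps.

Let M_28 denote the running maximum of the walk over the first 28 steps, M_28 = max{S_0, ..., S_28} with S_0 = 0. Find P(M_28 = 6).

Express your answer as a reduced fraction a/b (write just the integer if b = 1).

Answer: 5368545/67108864

Derivation:
Let M_28 = max(S_0,...,S_28). Use the reflection principle: for j ≥ 1, #{paths with M_28 ≥ j} = #{S_28 ≥ j} + #{S_28 ≥ j+1}.
By reflection, #{M_28 ≥ 6} = #{S_28 ≥ 6} + #{S_28 ≥ 7} = 46295513 + 24821333 = 71116846.
#{M_28 ≥ 7} = #{S_28 ≥ 7} + #{S_28 ≥ 8} = 24821333 + 24821333 = 49642666.
#{M_28 = 6} = 71116846 - 49642666 = 21474180.
P(M_28 = 6) = 21474180/268435456 = 5368545/67108864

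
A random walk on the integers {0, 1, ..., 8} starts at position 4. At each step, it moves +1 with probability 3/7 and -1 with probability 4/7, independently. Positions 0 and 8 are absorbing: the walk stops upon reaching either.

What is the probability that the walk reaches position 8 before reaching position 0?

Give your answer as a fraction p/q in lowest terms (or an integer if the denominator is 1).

Biased walk: p = 3/7, q = 4/7, r = q/p = 4/3
Gambler's ruin: P(hit 8 before 0 | start at 4) = (1 - r^a)/(1 - r^N)
r^4 = 256/81; r^8 = 65536/6561
P = (1 - 256/81) / (1 - 65536/6561) = -175/81 / -58975/6561 = 81/337

Answer: 81/337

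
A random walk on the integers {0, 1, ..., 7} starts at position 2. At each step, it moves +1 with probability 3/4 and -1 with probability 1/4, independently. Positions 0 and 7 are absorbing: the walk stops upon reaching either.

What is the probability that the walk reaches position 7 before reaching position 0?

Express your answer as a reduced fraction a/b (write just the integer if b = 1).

Biased walk: p = 3/4, q = 1/4, r = q/p = 1/3
Gambler's ruin: P(hit 7 before 0 | start at 2) = (1 - r^a)/(1 - r^N)
r^2 = 1/9; r^7 = 1/2187
P = (1 - 1/9) / (1 - 1/2187) = 8/9 / 2186/2187 = 972/1093

Answer: 972/1093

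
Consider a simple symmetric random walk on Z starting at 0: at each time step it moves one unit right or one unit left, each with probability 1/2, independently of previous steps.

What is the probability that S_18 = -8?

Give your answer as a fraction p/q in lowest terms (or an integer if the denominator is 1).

Answer: 1071/32768

Derivation:
To reach position -8 after 18 steps: need 5 steps of +1 and 13 of -1.
Favorable paths: C(18,5) = 8568
Total paths: 2^18 = 262144
P = 8568/262144 = 1071/32768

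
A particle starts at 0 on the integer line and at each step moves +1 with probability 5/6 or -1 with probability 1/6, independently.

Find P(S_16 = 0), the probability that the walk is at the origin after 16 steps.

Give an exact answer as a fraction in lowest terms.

Answer: 279296875/156728328192

Derivation:
To be at 0 after 16 steps: need exactly 8 steps of +1 and 8 of -1.
Number of such sequences: C(16,8) = 12870
Each has probability (5/6)^8 · (1/6)^8 = 390625/2821109907456
P = 12870 · 390625/2821109907456 = 279296875/156728328192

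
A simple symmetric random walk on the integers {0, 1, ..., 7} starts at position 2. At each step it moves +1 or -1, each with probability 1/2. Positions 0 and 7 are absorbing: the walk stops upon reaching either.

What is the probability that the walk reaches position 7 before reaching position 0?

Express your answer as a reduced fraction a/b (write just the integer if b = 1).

Answer: 2/7

Derivation:
Symmetric walk (p = 1/2): the harmonic-function argument gives P(hit 7 before 0 | start at 2) = a/N.
P = 2/7 = 2/7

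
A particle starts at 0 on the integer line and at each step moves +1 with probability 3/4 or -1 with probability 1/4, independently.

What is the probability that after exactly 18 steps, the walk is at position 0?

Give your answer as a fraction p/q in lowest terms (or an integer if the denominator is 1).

Answer: 239246865/17179869184

Derivation:
To be at 0 after 18 steps: need exactly 9 steps of +1 and 9 of -1.
Number of such sequences: C(18,9) = 48620
Each has probability (3/4)^9 · (1/4)^9 = 19683/68719476736
P = 48620 · 19683/68719476736 = 239246865/17179869184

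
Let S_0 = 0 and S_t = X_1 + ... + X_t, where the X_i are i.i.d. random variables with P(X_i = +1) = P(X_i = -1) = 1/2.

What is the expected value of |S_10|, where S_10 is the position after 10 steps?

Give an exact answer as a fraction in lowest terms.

Answer: 315/128

Derivation:
S_10 takes values m ≡ 0 (mod 2) with |m| ≤ 10; P(S_10=m) = C(10,(10+m)/2)/2^10.
Total paths: 2^10 = 1024
Distribution: P(S=-10)=1/1024, P(S=-8)=10/1024, P(S=-6)=45/1024, P(S=-4)=120/1024, P(S=-2)=210/1024, P(S=0)=252/1024, P(S=2)=210/1024, P(S=4)=120/1024, P(S=6)=45/1024, P(S=8)=10/1024, P(S=10)=1/1024
E[|S_10|] = Σ_m |m|·P(S_10=m) = 2520/1024 = 315/128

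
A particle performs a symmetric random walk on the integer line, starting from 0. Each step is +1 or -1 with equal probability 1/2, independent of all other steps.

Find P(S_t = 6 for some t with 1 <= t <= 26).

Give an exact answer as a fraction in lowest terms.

Answer: 16628809/67108864

Derivation:
Count via complement. Let g(t,s) = #length-t paths at position s with S_1..S_t all ≠ 6.
g(t,s) = g(t-1,s-1) + g(t-1,s+1) for s ≠ 6; g(t,6) = 0.
t=0: g(0,0)=1
t=1: g(1,-1)=1 g(1,1)=1
t=2: g(2,-2)=1 g(2,0)=2 g(2,2)=1
t=3: g(3,-3)=1 g(3,-1)=3 g(3,1)=3 g(3,3)=1
t=4: g(4,-4)=1 g(4,-2)=4 g(4,0)=6 g(4,2)=4 g(4,4)=1
t=5: g(5,-5)=1 g(5,-3)=5 g(5,-1)=10 g(5,1)=10 g(5,3)=5 g(5,5)=1
t=6: g(6,-6)=1 g(6,-4)=6 g(6,-2)=15 g(6,0)=20 g(6,2)=15 g(6,4)=6
t=7: g(7,-7)=1 g(7,-5)=7 g(7,-3)=21 g(7,-1)=35 g(7,1)=35 g(7,3)=21 g(7,5)=6
t=8: g(8,-8)=1 g(8,-6)=8 g(8,-4)=28 g(8,-2)=56 g(8,0)=70 g(8,2)=56 g(8,4)=27
t=9: g(9,-9)=1 g(9,-7)=9 g(9,-5)=36 g(9,-3)=84 g(9,-1)=126 g(9,1)=126 g(9,3)=83 g(9,5)=27
t=10: g(10,-10)=1 g(10,-8)=10 g(10,-6)=45 g(10,-4)=120 g(10,-2)=210 g(10,0)=252 g(10,2)=209 g(10,4)=110
t=11: g(11,-11)=1 g(11,-9)=11 g(11,-7)=55 g(11,-5)=165 g(11,-3)=330 g(11,-1)=462 g(11,1)=461 g(11,3)=319 g(11,5)=110
t=12: g(12,-12)=1 g(12,-10)=12 g(12,-8)=66 g(12,-6)=220 g(12,-4)=495 g(12,-2)=792 g(12,0)=923 g(12,2)=780 g(12,4)=429
t=13: g(13,-13)=1 g(13,-11)=13 g(13,-9)=78 g(13,-7)=286 g(13,-5)=715 g(13,-3)=1287 g(13,-1)=1715 g(13,1)=1703 g(13,3)=1209 g(13,5)=429
t=14: g(14,-14)=1 g(14,-12)=14 g(14,-10)=91 g(14,-8)=364 g(14,-6)=1001 g(14,-4)=2002 g(14,-2)=3002 g(14,0)=3418 g(14,2)=2912 g(14,4)=1638
t=15: g(15,-15)=1 g(15,-13)=15 g(15,-11)=105 g(15,-9)=455 g(15,-7)=1365 g(15,-5)=3003 g(15,-3)=5004 g(15,-1)=6420 g(15,1)=6330 g(15,3)=4550 g(15,5)=1638
t=16: g(16,-16)=1 g(16,-14)=16 g(16,-12)=120 g(16,-10)=560 g(16,-8)=1820 g(16,-6)=4368 g(16,-4)=8007 g(16,-2)=11424 g(16,0)=12750 g(16,2)=10880 g(16,4)=6188
t=17: g(17,-17)=1 g(17,-15)=17 g(17,-13)=136 g(17,-11)=680 g(17,-9)=2380 g(17,-7)=6188 g(17,-5)=12375 g(17,-3)=19431 g(17,-1)=24174 g(17,1)=23630 g(17,3)=17068 g(17,5)=6188
t=18: g(18,-18)=1 g(18,-16)=18 g(18,-14)=153 g(18,-12)=816 g(18,-10)=3060 g(18,-8)=8568 g(18,-6)=18563 g(18,-4)=31806 g(18,-2)=43605 g(18,0)=47804 g(18,2)=40698 g(18,4)=23256
t=19: g(19,-19)=1 g(19,-17)=19 g(19,-15)=171 g(19,-13)=969 g(19,-11)=3876 g(19,-9)=11628 g(19,-7)=27131 g(19,-5)=50369 g(19,-3)=75411 g(19,-1)=91409 g(19,1)=88502 g(19,3)=63954 g(19,5)=23256
t=20: g(20,-20)=1 g(20,-18)=20 g(20,-16)=190 g(20,-14)=1140 g(20,-12)=4845 g(20,-10)=15504 g(20,-8)=38759 g(20,-6)=77500 g(20,-4)=125780 g(20,-2)=166820 g(20,0)=179911 g(20,2)=152456 g(20,4)=87210
t=21: g(21,-21)=1 g(21,-19)=21 g(21,-17)=210 g(21,-15)=1330 g(21,-13)=5985 g(21,-11)=20349 g(21,-9)=54263 g(21,-7)=116259 g(21,-5)=203280 g(21,-3)=292600 g(21,-1)=346731 g(21,1)=332367 g(21,3)=239666 g(21,5)=87210
t=22: g(22,-22)=1 g(22,-20)=22 g(22,-18)=231 g(22,-16)=1540 g(22,-14)=7315 g(22,-12)=26334 g(22,-10)=74612 g(22,-8)=170522 g(22,-6)=319539 g(22,-4)=495880 g(22,-2)=639331 g(22,0)=679098 g(22,2)=572033 g(22,4)=326876
t=23: g(23,-23)=1 g(23,-21)=23 g(23,-19)=253 g(23,-17)=1771 g(23,-15)=8855 g(23,-13)=33649 g(23,-11)=100946 g(23,-9)=245134 g(23,-7)=490061 g(23,-5)=815419 g(23,-3)=1135211 g(23,-1)=1318429 g(23,1)=1251131 g(23,3)=898909 g(23,5)=326876
t=24: g(24,-24)=1 g(24,-22)=24 g(24,-20)=276 g(24,-18)=2024 g(24,-16)=10626 g(24,-14)=42504 g(24,-12)=134595 g(24,-10)=346080 g(24,-8)=735195 g(24,-6)=1305480 g(24,-4)=1950630 g(24,-2)=2453640 g(24,0)=2569560 g(24,2)=2150040 g(24,4)=1225785
t=25: g(25,-25)=1 g(25,-23)=25 g(25,-21)=300 g(25,-19)=2300 g(25,-17)=12650 g(25,-15)=53130 g(25,-13)=177099 g(25,-11)=480675 g(25,-9)=1081275 g(25,-7)=2040675 g(25,-5)=3256110 g(25,-3)=4404270 g(25,-1)=5023200 g(25,1)=4719600 g(25,3)=3375825 g(25,5)=1225785
t=26: g(26,-26)=1 g(26,-24)=26 g(26,-22)=325 g(26,-20)=2600 g(26,-18)=14950 g(26,-16)=65780 g(26,-14)=230229 g(26,-12)=657774 g(26,-10)=1561950 g(26,-8)=3121950 g(26,-6)=5296785 g(26,-4)=7660380 g(26,-2)=9427470 g(26,0)=9742800 g(26,2)=8095425 g(26,4)=4601610
Paths never hitting 6: Σ_s g(26,s) = 50480055
Paths hitting 6: 2^26 - 50480055 = 16628809
P = 16628809/67108864 = 16628809/67108864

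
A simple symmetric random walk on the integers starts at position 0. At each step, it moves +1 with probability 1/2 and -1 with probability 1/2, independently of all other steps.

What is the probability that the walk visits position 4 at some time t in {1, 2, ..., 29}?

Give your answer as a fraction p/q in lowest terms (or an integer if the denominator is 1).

Count via complement. Let g(t,s) = #length-t paths at position s with S_1..S_t all ≠ 4.
g(t,s) = g(t-1,s-1) + g(t-1,s+1) for s ≠ 4; g(t,4) = 0.
t=0: g(0,0)=1
t=1: g(1,-1)=1 g(1,1)=1
t=2: g(2,-2)=1 g(2,0)=2 g(2,2)=1
t=3: g(3,-3)=1 g(3,-1)=3 g(3,1)=3 g(3,3)=1
t=4: g(4,-4)=1 g(4,-2)=4 g(4,0)=6 g(4,2)=4
t=5: g(5,-5)=1 g(5,-3)=5 g(5,-1)=10 g(5,1)=10 g(5,3)=4
t=6: g(6,-6)=1 g(6,-4)=6 g(6,-2)=15 g(6,0)=20 g(6,2)=14
t=7: g(7,-7)=1 g(7,-5)=7 g(7,-3)=21 g(7,-1)=35 g(7,1)=34 g(7,3)=14
t=8: g(8,-8)=1 g(8,-6)=8 g(8,-4)=28 g(8,-2)=56 g(8,0)=69 g(8,2)=48
t=9: g(9,-9)=1 g(9,-7)=9 g(9,-5)=36 g(9,-3)=84 g(9,-1)=125 g(9,1)=117 g(9,3)=48
t=10: g(10,-10)=1 g(10,-8)=10 g(10,-6)=45 g(10,-4)=120 g(10,-2)=209 g(10,0)=242 g(10,2)=165
t=11: g(11,-11)=1 g(11,-9)=11 g(11,-7)=55 g(11,-5)=165 g(11,-3)=329 g(11,-1)=451 g(11,1)=407 g(11,3)=165
t=12: g(12,-12)=1 g(12,-10)=12 g(12,-8)=66 g(12,-6)=220 g(12,-4)=494 g(12,-2)=780 g(12,0)=858 g(12,2)=572
t=13: g(13,-13)=1 g(13,-11)=13 g(13,-9)=78 g(13,-7)=286 g(13,-5)=714 g(13,-3)=1274 g(13,-1)=1638 g(13,1)=1430 g(13,3)=572
t=14: g(14,-14)=1 g(14,-12)=14 g(14,-10)=91 g(14,-8)=364 g(14,-6)=1000 g(14,-4)=1988 g(14,-2)=2912 g(14,0)=3068 g(14,2)=2002
t=15: g(15,-15)=1 g(15,-13)=15 g(15,-11)=105 g(15,-9)=455 g(15,-7)=1364 g(15,-5)=2988 g(15,-3)=4900 g(15,-1)=5980 g(15,1)=5070 g(15,3)=2002
t=16: g(16,-16)=1 g(16,-14)=16 g(16,-12)=120 g(16,-10)=560 g(16,-8)=1819 g(16,-6)=4352 g(16,-4)=7888 g(16,-2)=10880 g(16,0)=11050 g(16,2)=7072
t=17: g(17,-17)=1 g(17,-15)=17 g(17,-13)=136 g(17,-11)=680 g(17,-9)=2379 g(17,-7)=6171 g(17,-5)=12240 g(17,-3)=18768 g(17,-1)=21930 g(17,1)=18122 g(17,3)=7072
t=18: g(18,-18)=1 g(18,-16)=18 g(18,-14)=153 g(18,-12)=816 g(18,-10)=3059 g(18,-8)=8550 g(18,-6)=18411 g(18,-4)=31008 g(18,-2)=40698 g(18,0)=40052 g(18,2)=25194
t=19: g(19,-19)=1 g(19,-17)=19 g(19,-15)=171 g(19,-13)=969 g(19,-11)=3875 g(19,-9)=11609 g(19,-7)=26961 g(19,-5)=49419 g(19,-3)=71706 g(19,-1)=80750 g(19,1)=65246 g(19,3)=25194
t=20: g(20,-20)=1 g(20,-18)=20 g(20,-16)=190 g(20,-14)=1140 g(20,-12)=4844 g(20,-10)=15484 g(20,-8)=38570 g(20,-6)=76380 g(20,-4)=121125 g(20,-2)=152456 g(20,0)=145996 g(20,2)=90440
t=21: g(21,-21)=1 g(21,-19)=21 g(21,-17)=210 g(21,-15)=1330 g(21,-13)=5984 g(21,-11)=20328 g(21,-9)=54054 g(21,-7)=114950 g(21,-5)=197505 g(21,-3)=273581 g(21,-1)=298452 g(21,1)=236436 g(21,3)=90440
t=22: g(22,-22)=1 g(22,-20)=22 g(22,-18)=231 g(22,-16)=1540 g(22,-14)=7314 g(22,-12)=26312 g(22,-10)=74382 g(22,-8)=169004 g(22,-6)=312455 g(22,-4)=471086 g(22,-2)=572033 g(22,0)=534888 g(22,2)=326876
t=23: g(23,-23)=1 g(23,-21)=23 g(23,-19)=253 g(23,-17)=1771 g(23,-15)=8854 g(23,-13)=33626 g(23,-11)=100694 g(23,-9)=243386 g(23,-7)=481459 g(23,-5)=783541 g(23,-3)=1043119 g(23,-1)=1106921 g(23,1)=861764 g(23,3)=326876
t=24: g(24,-24)=1 g(24,-22)=24 g(24,-20)=276 g(24,-18)=2024 g(24,-16)=10625 g(24,-14)=42480 g(24,-12)=134320 g(24,-10)=344080 g(24,-8)=724845 g(24,-6)=1265000 g(24,-4)=1826660 g(24,-2)=2150040 g(24,0)=1968685 g(24,2)=1188640
t=25: g(25,-25)=1 g(25,-23)=25 g(25,-21)=300 g(25,-19)=2300 g(25,-17)=12649 g(25,-15)=53105 g(25,-13)=176800 g(25,-11)=478400 g(25,-9)=1068925 g(25,-7)=1989845 g(25,-5)=3091660 g(25,-3)=3976700 g(25,-1)=4118725 g(25,1)=3157325 g(25,3)=1188640
t=26: g(26,-26)=1 g(26,-24)=26 g(26,-22)=325 g(26,-20)=2600 g(26,-18)=14949 g(26,-16)=65754 g(26,-14)=229905 g(26,-12)=655200 g(26,-10)=1547325 g(26,-8)=3058770 g(26,-6)=5081505 g(26,-4)=7068360 g(26,-2)=8095425 g(26,0)=7276050 g(26,2)=4345965
t=27: g(27,-27)=1 g(27,-25)=27 g(27,-23)=351 g(27,-21)=2925 g(27,-19)=17549 g(27,-17)=80703 g(27,-15)=295659 g(27,-13)=885105 g(27,-11)=2202525 g(27,-9)=4606095 g(27,-7)=8140275 g(27,-5)=12149865 g(27,-3)=15163785 g(27,-1)=15371475 g(27,1)=11622015 g(27,3)=4345965
t=28: g(28,-28)=1 g(28,-26)=28 g(28,-24)=378 g(28,-22)=3276 g(28,-20)=20474 g(28,-18)=98252 g(28,-16)=376362 g(28,-14)=1180764 g(28,-12)=3087630 g(28,-10)=6808620 g(28,-8)=12746370 g(28,-6)=20290140 g(28,-4)=27313650 g(28,-2)=30535260 g(28,0)=26993490 g(28,2)=15967980
t=29: g(29,-29)=1 g(29,-27)=29 g(29,-25)=406 g(29,-23)=3654 g(29,-21)=23750 g(29,-19)=118726 g(29,-17)=474614 g(29,-15)=1557126 g(29,-13)=4268394 g(29,-11)=9896250 g(29,-9)=19554990 g(29,-7)=33036510 g(29,-5)=47603790 g(29,-3)=57848910 g(29,-1)=57528750 g(29,1)=42961470 g(29,3)=15967980
Paths never hitting 4: Σ_s g(29,s) = 290845350
Paths hitting 4: 2^29 - 290845350 = 246025562
P = 246025562/536870912 = 123012781/268435456

Answer: 123012781/268435456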